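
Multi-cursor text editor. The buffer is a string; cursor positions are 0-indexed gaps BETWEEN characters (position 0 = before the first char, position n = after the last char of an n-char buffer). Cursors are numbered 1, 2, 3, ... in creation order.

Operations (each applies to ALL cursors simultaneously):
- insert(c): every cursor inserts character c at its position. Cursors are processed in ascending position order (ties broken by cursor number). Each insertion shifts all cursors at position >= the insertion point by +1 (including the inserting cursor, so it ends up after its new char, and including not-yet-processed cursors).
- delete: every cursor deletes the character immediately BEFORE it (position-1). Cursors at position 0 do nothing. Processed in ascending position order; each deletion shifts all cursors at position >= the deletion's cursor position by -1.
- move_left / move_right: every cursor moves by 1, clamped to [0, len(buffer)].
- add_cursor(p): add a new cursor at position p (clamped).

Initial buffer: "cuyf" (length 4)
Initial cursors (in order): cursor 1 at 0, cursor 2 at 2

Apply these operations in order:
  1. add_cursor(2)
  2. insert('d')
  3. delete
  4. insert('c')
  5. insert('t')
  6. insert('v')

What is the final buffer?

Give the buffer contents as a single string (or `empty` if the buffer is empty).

Answer: ctvcuccttvvyf

Derivation:
After op 1 (add_cursor(2)): buffer="cuyf" (len 4), cursors c1@0 c2@2 c3@2, authorship ....
After op 2 (insert('d')): buffer="dcuddyf" (len 7), cursors c1@1 c2@5 c3@5, authorship 1..23..
After op 3 (delete): buffer="cuyf" (len 4), cursors c1@0 c2@2 c3@2, authorship ....
After op 4 (insert('c')): buffer="ccuccyf" (len 7), cursors c1@1 c2@5 c3@5, authorship 1..23..
After op 5 (insert('t')): buffer="ctcuccttyf" (len 10), cursors c1@2 c2@8 c3@8, authorship 11..2323..
After op 6 (insert('v')): buffer="ctvcuccttvvyf" (len 13), cursors c1@3 c2@11 c3@11, authorship 111..232323..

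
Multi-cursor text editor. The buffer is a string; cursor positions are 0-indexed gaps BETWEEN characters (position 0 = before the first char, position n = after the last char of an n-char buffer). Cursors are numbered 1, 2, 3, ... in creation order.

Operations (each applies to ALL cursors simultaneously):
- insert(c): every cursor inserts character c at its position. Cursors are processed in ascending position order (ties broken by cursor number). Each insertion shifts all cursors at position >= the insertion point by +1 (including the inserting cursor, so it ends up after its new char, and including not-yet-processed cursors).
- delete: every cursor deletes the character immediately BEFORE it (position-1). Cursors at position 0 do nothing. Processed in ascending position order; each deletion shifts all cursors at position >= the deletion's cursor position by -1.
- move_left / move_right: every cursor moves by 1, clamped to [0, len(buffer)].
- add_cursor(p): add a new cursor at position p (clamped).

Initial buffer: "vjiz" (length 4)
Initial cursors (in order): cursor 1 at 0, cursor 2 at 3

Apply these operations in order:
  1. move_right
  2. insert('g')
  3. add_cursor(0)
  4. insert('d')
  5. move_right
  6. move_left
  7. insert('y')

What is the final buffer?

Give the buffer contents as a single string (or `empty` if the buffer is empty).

Answer: dyvgdyjizgyd

Derivation:
After op 1 (move_right): buffer="vjiz" (len 4), cursors c1@1 c2@4, authorship ....
After op 2 (insert('g')): buffer="vgjizg" (len 6), cursors c1@2 c2@6, authorship .1...2
After op 3 (add_cursor(0)): buffer="vgjizg" (len 6), cursors c3@0 c1@2 c2@6, authorship .1...2
After op 4 (insert('d')): buffer="dvgdjizgd" (len 9), cursors c3@1 c1@4 c2@9, authorship 3.11...22
After op 5 (move_right): buffer="dvgdjizgd" (len 9), cursors c3@2 c1@5 c2@9, authorship 3.11...22
After op 6 (move_left): buffer="dvgdjizgd" (len 9), cursors c3@1 c1@4 c2@8, authorship 3.11...22
After op 7 (insert('y')): buffer="dyvgdyjizgyd" (len 12), cursors c3@2 c1@6 c2@11, authorship 33.111...222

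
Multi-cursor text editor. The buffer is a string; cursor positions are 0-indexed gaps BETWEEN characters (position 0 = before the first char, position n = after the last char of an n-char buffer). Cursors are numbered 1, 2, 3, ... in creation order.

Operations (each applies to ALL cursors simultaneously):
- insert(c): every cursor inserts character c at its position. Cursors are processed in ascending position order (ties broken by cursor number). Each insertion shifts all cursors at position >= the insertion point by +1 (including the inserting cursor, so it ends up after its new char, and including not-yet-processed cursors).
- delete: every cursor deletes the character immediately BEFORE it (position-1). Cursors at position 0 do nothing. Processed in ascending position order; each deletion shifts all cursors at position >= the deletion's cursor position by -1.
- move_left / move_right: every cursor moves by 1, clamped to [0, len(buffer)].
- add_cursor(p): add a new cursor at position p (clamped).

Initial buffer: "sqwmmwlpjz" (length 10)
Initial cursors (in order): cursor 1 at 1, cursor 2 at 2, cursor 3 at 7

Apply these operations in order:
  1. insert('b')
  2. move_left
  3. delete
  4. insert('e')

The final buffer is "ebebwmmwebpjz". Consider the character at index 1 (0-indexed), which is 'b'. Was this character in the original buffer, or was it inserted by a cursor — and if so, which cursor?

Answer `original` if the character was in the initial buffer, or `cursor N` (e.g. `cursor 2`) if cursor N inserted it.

Answer: cursor 1

Derivation:
After op 1 (insert('b')): buffer="sbqbwmmwlbpjz" (len 13), cursors c1@2 c2@4 c3@10, authorship .1.2.....3...
After op 2 (move_left): buffer="sbqbwmmwlbpjz" (len 13), cursors c1@1 c2@3 c3@9, authorship .1.2.....3...
After op 3 (delete): buffer="bbwmmwbpjz" (len 10), cursors c1@0 c2@1 c3@6, authorship 12....3...
After op 4 (insert('e')): buffer="ebebwmmwebpjz" (len 13), cursors c1@1 c2@3 c3@9, authorship 1122....33...
Authorship (.=original, N=cursor N): 1 1 2 2 . . . . 3 3 . . .
Index 1: author = 1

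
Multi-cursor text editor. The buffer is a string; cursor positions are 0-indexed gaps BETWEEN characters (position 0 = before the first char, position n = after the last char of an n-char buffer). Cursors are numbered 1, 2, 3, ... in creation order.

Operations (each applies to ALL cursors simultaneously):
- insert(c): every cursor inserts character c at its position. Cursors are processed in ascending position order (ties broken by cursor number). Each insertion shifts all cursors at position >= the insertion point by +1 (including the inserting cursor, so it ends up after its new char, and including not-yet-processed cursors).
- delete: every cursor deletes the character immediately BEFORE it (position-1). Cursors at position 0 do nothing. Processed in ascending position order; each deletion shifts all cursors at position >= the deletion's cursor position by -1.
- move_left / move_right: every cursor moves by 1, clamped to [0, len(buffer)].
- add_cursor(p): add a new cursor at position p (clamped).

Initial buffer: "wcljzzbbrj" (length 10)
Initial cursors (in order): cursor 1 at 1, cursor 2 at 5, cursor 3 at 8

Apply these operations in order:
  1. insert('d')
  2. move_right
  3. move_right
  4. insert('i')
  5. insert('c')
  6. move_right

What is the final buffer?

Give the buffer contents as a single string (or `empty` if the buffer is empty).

Answer: wdclicjzdzbicbdrjic

Derivation:
After op 1 (insert('d')): buffer="wdcljzdzbbdrj" (len 13), cursors c1@2 c2@7 c3@11, authorship .1....2...3..
After op 2 (move_right): buffer="wdcljzdzbbdrj" (len 13), cursors c1@3 c2@8 c3@12, authorship .1....2...3..
After op 3 (move_right): buffer="wdcljzdzbbdrj" (len 13), cursors c1@4 c2@9 c3@13, authorship .1....2...3..
After op 4 (insert('i')): buffer="wdclijzdzbibdrji" (len 16), cursors c1@5 c2@11 c3@16, authorship .1..1..2..2.3..3
After op 5 (insert('c')): buffer="wdclicjzdzbicbdrjic" (len 19), cursors c1@6 c2@13 c3@19, authorship .1..11..2..22.3..33
After op 6 (move_right): buffer="wdclicjzdzbicbdrjic" (len 19), cursors c1@7 c2@14 c3@19, authorship .1..11..2..22.3..33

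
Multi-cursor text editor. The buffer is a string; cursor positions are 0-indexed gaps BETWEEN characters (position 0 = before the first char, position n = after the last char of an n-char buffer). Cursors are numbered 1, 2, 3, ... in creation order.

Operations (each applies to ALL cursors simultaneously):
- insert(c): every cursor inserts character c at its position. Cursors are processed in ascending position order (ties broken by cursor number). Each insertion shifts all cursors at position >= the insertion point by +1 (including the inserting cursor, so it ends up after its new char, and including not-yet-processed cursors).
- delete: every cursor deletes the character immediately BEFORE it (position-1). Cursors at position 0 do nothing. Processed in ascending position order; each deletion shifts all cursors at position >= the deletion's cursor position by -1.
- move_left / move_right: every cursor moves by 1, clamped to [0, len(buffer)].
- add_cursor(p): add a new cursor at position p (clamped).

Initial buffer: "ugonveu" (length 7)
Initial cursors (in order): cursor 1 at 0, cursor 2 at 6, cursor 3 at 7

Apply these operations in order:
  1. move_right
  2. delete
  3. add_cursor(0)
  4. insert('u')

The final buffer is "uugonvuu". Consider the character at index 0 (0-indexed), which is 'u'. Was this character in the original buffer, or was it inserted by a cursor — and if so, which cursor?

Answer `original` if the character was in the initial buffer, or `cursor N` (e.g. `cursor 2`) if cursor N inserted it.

Answer: cursor 1

Derivation:
After op 1 (move_right): buffer="ugonveu" (len 7), cursors c1@1 c2@7 c3@7, authorship .......
After op 2 (delete): buffer="gonv" (len 4), cursors c1@0 c2@4 c3@4, authorship ....
After op 3 (add_cursor(0)): buffer="gonv" (len 4), cursors c1@0 c4@0 c2@4 c3@4, authorship ....
After op 4 (insert('u')): buffer="uugonvuu" (len 8), cursors c1@2 c4@2 c2@8 c3@8, authorship 14....23
Authorship (.=original, N=cursor N): 1 4 . . . . 2 3
Index 0: author = 1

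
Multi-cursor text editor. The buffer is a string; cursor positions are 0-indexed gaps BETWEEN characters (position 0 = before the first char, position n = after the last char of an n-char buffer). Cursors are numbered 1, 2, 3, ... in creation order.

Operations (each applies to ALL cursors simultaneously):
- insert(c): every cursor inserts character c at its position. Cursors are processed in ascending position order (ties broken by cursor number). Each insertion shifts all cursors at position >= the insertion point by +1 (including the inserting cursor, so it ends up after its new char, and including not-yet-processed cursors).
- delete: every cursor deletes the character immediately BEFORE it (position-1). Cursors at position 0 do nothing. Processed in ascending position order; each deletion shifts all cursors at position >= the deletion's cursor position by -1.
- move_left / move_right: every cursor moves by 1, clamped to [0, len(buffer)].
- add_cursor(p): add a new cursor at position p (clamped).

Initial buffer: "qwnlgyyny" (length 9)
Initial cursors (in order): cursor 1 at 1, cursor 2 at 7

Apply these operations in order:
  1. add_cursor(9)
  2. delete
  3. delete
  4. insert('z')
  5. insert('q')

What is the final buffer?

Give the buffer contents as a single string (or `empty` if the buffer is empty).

After op 1 (add_cursor(9)): buffer="qwnlgyyny" (len 9), cursors c1@1 c2@7 c3@9, authorship .........
After op 2 (delete): buffer="wnlgyn" (len 6), cursors c1@0 c2@5 c3@6, authorship ......
After op 3 (delete): buffer="wnlg" (len 4), cursors c1@0 c2@4 c3@4, authorship ....
After op 4 (insert('z')): buffer="zwnlgzz" (len 7), cursors c1@1 c2@7 c3@7, authorship 1....23
After op 5 (insert('q')): buffer="zqwnlgzzqq" (len 10), cursors c1@2 c2@10 c3@10, authorship 11....2323

Answer: zqwnlgzzqq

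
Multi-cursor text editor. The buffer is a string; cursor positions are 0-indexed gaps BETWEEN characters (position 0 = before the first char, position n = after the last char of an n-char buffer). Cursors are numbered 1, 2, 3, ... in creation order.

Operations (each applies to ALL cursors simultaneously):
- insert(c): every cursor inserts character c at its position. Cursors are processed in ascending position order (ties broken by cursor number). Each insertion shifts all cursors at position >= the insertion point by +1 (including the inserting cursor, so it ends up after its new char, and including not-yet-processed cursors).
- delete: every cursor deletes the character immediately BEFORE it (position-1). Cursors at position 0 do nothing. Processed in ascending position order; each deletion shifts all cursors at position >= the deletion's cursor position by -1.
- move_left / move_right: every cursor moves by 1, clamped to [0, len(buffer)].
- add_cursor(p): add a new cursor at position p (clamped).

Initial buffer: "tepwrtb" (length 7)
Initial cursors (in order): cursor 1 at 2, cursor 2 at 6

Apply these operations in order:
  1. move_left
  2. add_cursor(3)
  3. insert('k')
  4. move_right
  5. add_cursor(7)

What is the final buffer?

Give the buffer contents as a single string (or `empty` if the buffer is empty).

Answer: tkepkwrktb

Derivation:
After op 1 (move_left): buffer="tepwrtb" (len 7), cursors c1@1 c2@5, authorship .......
After op 2 (add_cursor(3)): buffer="tepwrtb" (len 7), cursors c1@1 c3@3 c2@5, authorship .......
After op 3 (insert('k')): buffer="tkepkwrktb" (len 10), cursors c1@2 c3@5 c2@8, authorship .1..3..2..
After op 4 (move_right): buffer="tkepkwrktb" (len 10), cursors c1@3 c3@6 c2@9, authorship .1..3..2..
After op 5 (add_cursor(7)): buffer="tkepkwrktb" (len 10), cursors c1@3 c3@6 c4@7 c2@9, authorship .1..3..2..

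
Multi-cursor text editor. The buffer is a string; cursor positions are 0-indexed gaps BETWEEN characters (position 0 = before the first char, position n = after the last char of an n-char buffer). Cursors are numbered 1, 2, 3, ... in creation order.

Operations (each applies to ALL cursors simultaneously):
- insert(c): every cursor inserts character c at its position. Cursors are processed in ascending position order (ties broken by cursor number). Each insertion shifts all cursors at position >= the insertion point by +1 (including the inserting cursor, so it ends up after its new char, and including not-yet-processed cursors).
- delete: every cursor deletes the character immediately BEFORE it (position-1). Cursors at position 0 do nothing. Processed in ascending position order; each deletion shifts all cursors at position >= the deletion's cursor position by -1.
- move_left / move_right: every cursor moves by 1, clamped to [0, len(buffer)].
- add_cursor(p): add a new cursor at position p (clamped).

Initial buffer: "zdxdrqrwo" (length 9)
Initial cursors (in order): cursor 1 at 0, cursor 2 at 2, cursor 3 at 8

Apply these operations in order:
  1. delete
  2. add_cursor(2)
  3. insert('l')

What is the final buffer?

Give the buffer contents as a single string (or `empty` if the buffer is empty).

Answer: lzlxldrqrlo

Derivation:
After op 1 (delete): buffer="zxdrqro" (len 7), cursors c1@0 c2@1 c3@6, authorship .......
After op 2 (add_cursor(2)): buffer="zxdrqro" (len 7), cursors c1@0 c2@1 c4@2 c3@6, authorship .......
After op 3 (insert('l')): buffer="lzlxldrqrlo" (len 11), cursors c1@1 c2@3 c4@5 c3@10, authorship 1.2.4....3.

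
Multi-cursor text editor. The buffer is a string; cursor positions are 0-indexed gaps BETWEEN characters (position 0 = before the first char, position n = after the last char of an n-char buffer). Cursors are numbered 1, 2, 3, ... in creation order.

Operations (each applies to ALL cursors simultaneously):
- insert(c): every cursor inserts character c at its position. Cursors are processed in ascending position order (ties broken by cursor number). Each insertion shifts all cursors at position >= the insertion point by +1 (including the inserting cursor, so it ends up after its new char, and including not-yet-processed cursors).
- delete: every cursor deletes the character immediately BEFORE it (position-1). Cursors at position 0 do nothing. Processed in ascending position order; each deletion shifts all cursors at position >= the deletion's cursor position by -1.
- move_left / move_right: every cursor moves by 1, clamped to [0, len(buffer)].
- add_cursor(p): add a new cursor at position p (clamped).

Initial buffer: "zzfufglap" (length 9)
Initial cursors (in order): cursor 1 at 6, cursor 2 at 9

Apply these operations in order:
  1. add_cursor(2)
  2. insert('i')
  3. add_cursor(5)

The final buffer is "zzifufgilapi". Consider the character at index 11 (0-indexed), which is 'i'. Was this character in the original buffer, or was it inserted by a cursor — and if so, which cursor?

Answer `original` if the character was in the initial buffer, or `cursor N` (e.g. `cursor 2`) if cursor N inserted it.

Answer: cursor 2

Derivation:
After op 1 (add_cursor(2)): buffer="zzfufglap" (len 9), cursors c3@2 c1@6 c2@9, authorship .........
After op 2 (insert('i')): buffer="zzifufgilapi" (len 12), cursors c3@3 c1@8 c2@12, authorship ..3....1...2
After op 3 (add_cursor(5)): buffer="zzifufgilapi" (len 12), cursors c3@3 c4@5 c1@8 c2@12, authorship ..3....1...2
Authorship (.=original, N=cursor N): . . 3 . . . . 1 . . . 2
Index 11: author = 2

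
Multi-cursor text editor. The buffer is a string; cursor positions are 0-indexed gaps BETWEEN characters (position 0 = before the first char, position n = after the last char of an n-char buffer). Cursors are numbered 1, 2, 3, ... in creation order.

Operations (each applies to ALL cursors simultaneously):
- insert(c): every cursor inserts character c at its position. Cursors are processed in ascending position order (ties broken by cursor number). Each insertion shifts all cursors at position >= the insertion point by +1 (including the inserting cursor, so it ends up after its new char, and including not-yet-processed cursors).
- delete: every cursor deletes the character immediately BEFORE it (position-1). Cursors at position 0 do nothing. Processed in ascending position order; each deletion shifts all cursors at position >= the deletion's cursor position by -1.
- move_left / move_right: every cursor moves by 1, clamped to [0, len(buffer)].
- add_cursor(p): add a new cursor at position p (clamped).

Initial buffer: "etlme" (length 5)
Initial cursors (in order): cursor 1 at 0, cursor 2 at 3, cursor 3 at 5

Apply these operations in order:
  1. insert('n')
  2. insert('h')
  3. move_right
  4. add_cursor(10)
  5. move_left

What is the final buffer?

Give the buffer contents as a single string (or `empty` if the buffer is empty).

Answer: nhetlnhmenh

Derivation:
After op 1 (insert('n')): buffer="netlnmen" (len 8), cursors c1@1 c2@5 c3@8, authorship 1...2..3
After op 2 (insert('h')): buffer="nhetlnhmenh" (len 11), cursors c1@2 c2@7 c3@11, authorship 11...22..33
After op 3 (move_right): buffer="nhetlnhmenh" (len 11), cursors c1@3 c2@8 c3@11, authorship 11...22..33
After op 4 (add_cursor(10)): buffer="nhetlnhmenh" (len 11), cursors c1@3 c2@8 c4@10 c3@11, authorship 11...22..33
After op 5 (move_left): buffer="nhetlnhmenh" (len 11), cursors c1@2 c2@7 c4@9 c3@10, authorship 11...22..33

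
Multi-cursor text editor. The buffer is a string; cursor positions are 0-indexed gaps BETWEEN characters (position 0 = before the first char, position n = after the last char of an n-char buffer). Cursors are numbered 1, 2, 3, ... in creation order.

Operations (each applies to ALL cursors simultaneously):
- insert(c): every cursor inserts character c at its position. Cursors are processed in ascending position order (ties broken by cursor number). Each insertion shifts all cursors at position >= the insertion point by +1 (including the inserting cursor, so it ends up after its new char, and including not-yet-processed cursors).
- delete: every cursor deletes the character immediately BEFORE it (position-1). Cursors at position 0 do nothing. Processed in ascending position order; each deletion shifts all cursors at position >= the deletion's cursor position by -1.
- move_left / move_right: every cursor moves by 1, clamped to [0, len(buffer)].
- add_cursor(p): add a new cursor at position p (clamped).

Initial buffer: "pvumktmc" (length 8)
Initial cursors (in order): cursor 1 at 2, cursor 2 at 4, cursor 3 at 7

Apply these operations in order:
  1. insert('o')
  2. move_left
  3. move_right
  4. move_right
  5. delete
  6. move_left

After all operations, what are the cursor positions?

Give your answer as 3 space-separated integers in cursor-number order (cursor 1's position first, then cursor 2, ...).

After op 1 (insert('o')): buffer="pvoumoktmoc" (len 11), cursors c1@3 c2@6 c3@10, authorship ..1..2...3.
After op 2 (move_left): buffer="pvoumoktmoc" (len 11), cursors c1@2 c2@5 c3@9, authorship ..1..2...3.
After op 3 (move_right): buffer="pvoumoktmoc" (len 11), cursors c1@3 c2@6 c3@10, authorship ..1..2...3.
After op 4 (move_right): buffer="pvoumoktmoc" (len 11), cursors c1@4 c2@7 c3@11, authorship ..1..2...3.
After op 5 (delete): buffer="pvomotmo" (len 8), cursors c1@3 c2@5 c3@8, authorship ..1.2..3
After op 6 (move_left): buffer="pvomotmo" (len 8), cursors c1@2 c2@4 c3@7, authorship ..1.2..3

Answer: 2 4 7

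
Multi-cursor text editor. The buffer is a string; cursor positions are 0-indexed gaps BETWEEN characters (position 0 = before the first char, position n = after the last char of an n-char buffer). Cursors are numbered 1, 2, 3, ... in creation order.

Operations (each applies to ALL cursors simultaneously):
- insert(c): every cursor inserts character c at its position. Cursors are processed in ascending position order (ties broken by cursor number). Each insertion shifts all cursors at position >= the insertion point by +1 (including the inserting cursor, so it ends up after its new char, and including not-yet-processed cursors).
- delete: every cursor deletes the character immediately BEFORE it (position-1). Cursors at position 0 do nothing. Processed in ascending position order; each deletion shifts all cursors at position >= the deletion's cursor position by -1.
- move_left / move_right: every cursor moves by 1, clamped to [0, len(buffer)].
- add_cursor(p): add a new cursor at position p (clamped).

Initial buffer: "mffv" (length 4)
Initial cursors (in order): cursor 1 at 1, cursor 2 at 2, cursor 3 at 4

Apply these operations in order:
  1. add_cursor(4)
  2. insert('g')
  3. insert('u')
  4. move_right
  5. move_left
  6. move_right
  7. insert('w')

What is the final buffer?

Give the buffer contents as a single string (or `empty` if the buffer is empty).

Answer: mgufwgufwvgguuww

Derivation:
After op 1 (add_cursor(4)): buffer="mffv" (len 4), cursors c1@1 c2@2 c3@4 c4@4, authorship ....
After op 2 (insert('g')): buffer="mgfgfvgg" (len 8), cursors c1@2 c2@4 c3@8 c4@8, authorship .1.2..34
After op 3 (insert('u')): buffer="mgufgufvgguu" (len 12), cursors c1@3 c2@6 c3@12 c4@12, authorship .11.22..3434
After op 4 (move_right): buffer="mgufgufvgguu" (len 12), cursors c1@4 c2@7 c3@12 c4@12, authorship .11.22..3434
After op 5 (move_left): buffer="mgufgufvgguu" (len 12), cursors c1@3 c2@6 c3@11 c4@11, authorship .11.22..3434
After op 6 (move_right): buffer="mgufgufvgguu" (len 12), cursors c1@4 c2@7 c3@12 c4@12, authorship .11.22..3434
After op 7 (insert('w')): buffer="mgufwgufwvgguuww" (len 16), cursors c1@5 c2@9 c3@16 c4@16, authorship .11.122.2.343434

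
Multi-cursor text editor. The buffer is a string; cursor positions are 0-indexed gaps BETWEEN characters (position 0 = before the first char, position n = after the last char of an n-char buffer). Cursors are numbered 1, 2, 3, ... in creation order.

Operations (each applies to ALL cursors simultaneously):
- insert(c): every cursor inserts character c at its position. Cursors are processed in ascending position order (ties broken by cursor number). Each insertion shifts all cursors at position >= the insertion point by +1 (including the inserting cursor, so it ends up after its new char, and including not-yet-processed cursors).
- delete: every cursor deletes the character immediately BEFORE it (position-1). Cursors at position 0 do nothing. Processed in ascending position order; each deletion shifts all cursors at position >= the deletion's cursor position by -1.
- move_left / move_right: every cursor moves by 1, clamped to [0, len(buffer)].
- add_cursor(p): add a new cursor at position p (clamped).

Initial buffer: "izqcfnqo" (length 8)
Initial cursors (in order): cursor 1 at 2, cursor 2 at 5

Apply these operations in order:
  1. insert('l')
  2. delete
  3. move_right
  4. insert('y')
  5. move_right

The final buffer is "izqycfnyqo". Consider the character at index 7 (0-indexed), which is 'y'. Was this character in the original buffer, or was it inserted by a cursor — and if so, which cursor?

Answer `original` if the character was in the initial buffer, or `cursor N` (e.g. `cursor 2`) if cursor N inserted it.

Answer: cursor 2

Derivation:
After op 1 (insert('l')): buffer="izlqcflnqo" (len 10), cursors c1@3 c2@7, authorship ..1...2...
After op 2 (delete): buffer="izqcfnqo" (len 8), cursors c1@2 c2@5, authorship ........
After op 3 (move_right): buffer="izqcfnqo" (len 8), cursors c1@3 c2@6, authorship ........
After op 4 (insert('y')): buffer="izqycfnyqo" (len 10), cursors c1@4 c2@8, authorship ...1...2..
After op 5 (move_right): buffer="izqycfnyqo" (len 10), cursors c1@5 c2@9, authorship ...1...2..
Authorship (.=original, N=cursor N): . . . 1 . . . 2 . .
Index 7: author = 2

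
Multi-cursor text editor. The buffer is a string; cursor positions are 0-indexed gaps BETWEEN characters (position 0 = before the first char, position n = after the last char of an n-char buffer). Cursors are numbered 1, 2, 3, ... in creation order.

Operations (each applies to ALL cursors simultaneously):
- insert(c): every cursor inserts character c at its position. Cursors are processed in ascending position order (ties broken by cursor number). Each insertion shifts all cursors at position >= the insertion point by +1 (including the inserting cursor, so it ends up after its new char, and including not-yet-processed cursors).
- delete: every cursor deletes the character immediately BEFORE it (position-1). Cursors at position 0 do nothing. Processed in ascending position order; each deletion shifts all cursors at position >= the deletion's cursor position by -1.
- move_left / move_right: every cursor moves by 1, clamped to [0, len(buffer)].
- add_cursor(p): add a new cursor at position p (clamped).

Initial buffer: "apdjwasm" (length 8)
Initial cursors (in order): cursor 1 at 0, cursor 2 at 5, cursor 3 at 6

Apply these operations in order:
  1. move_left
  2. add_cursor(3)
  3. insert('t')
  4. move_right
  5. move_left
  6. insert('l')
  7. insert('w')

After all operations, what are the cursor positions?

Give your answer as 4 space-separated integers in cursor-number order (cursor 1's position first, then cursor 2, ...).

Answer: 3 13 17 9

Derivation:
After op 1 (move_left): buffer="apdjwasm" (len 8), cursors c1@0 c2@4 c3@5, authorship ........
After op 2 (add_cursor(3)): buffer="apdjwasm" (len 8), cursors c1@0 c4@3 c2@4 c3@5, authorship ........
After op 3 (insert('t')): buffer="tapdtjtwtasm" (len 12), cursors c1@1 c4@5 c2@7 c3@9, authorship 1...4.2.3...
After op 4 (move_right): buffer="tapdtjtwtasm" (len 12), cursors c1@2 c4@6 c2@8 c3@10, authorship 1...4.2.3...
After op 5 (move_left): buffer="tapdtjtwtasm" (len 12), cursors c1@1 c4@5 c2@7 c3@9, authorship 1...4.2.3...
After op 6 (insert('l')): buffer="tlapdtljtlwtlasm" (len 16), cursors c1@2 c4@7 c2@10 c3@13, authorship 11...44.22.33...
After op 7 (insert('w')): buffer="tlwapdtlwjtlwwtlwasm" (len 20), cursors c1@3 c4@9 c2@13 c3@17, authorship 111...444.222.333...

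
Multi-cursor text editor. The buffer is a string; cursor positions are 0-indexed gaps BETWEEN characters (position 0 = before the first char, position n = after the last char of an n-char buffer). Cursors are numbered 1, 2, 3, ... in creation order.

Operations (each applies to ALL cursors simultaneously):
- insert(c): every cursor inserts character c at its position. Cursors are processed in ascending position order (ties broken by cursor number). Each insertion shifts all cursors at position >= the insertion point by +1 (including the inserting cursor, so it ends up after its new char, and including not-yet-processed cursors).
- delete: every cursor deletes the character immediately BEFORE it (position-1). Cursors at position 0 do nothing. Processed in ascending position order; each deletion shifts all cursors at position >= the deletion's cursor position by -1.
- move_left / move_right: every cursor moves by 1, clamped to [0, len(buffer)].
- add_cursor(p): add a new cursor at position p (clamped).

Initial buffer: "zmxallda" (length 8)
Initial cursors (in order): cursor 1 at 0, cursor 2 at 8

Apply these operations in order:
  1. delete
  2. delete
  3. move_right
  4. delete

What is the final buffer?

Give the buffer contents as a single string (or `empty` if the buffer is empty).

After op 1 (delete): buffer="zmxalld" (len 7), cursors c1@0 c2@7, authorship .......
After op 2 (delete): buffer="zmxall" (len 6), cursors c1@0 c2@6, authorship ......
After op 3 (move_right): buffer="zmxall" (len 6), cursors c1@1 c2@6, authorship ......
After op 4 (delete): buffer="mxal" (len 4), cursors c1@0 c2@4, authorship ....

Answer: mxal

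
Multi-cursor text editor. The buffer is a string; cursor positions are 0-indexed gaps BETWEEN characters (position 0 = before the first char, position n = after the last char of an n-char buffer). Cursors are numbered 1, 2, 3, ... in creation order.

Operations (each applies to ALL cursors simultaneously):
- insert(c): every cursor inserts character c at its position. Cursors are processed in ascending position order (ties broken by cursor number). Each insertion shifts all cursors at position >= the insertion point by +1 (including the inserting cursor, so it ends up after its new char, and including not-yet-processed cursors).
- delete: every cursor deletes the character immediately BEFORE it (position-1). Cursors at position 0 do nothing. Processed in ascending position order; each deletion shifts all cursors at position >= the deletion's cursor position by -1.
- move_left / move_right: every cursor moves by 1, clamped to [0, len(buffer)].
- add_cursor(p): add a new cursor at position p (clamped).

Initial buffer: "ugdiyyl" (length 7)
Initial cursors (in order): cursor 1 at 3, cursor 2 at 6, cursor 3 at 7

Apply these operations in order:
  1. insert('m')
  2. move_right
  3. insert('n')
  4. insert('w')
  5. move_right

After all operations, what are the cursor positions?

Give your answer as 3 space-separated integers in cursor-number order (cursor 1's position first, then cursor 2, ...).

Answer: 8 14 16

Derivation:
After op 1 (insert('m')): buffer="ugdmiyymlm" (len 10), cursors c1@4 c2@8 c3@10, authorship ...1...2.3
After op 2 (move_right): buffer="ugdmiyymlm" (len 10), cursors c1@5 c2@9 c3@10, authorship ...1...2.3
After op 3 (insert('n')): buffer="ugdminyymlnmn" (len 13), cursors c1@6 c2@11 c3@13, authorship ...1.1..2.233
After op 4 (insert('w')): buffer="ugdminwyymlnwmnw" (len 16), cursors c1@7 c2@13 c3@16, authorship ...1.11..2.22333
After op 5 (move_right): buffer="ugdminwyymlnwmnw" (len 16), cursors c1@8 c2@14 c3@16, authorship ...1.11..2.22333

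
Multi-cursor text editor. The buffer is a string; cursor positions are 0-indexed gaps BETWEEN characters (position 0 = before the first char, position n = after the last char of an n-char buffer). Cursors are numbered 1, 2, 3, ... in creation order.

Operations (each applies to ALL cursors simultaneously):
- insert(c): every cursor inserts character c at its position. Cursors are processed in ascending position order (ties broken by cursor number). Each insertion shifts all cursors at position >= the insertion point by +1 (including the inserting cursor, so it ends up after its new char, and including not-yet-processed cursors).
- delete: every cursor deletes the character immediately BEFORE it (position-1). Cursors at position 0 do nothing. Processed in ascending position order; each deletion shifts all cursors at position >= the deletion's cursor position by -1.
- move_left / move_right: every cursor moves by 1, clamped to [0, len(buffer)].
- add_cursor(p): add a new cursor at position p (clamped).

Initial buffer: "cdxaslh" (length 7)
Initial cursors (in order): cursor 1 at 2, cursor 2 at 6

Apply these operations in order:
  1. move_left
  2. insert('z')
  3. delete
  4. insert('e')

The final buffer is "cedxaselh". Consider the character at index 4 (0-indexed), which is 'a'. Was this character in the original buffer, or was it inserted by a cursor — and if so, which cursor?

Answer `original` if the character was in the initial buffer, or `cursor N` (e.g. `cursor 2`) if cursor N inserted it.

After op 1 (move_left): buffer="cdxaslh" (len 7), cursors c1@1 c2@5, authorship .......
After op 2 (insert('z')): buffer="czdxaszlh" (len 9), cursors c1@2 c2@7, authorship .1....2..
After op 3 (delete): buffer="cdxaslh" (len 7), cursors c1@1 c2@5, authorship .......
After op 4 (insert('e')): buffer="cedxaselh" (len 9), cursors c1@2 c2@7, authorship .1....2..
Authorship (.=original, N=cursor N): . 1 . . . . 2 . .
Index 4: author = original

Answer: original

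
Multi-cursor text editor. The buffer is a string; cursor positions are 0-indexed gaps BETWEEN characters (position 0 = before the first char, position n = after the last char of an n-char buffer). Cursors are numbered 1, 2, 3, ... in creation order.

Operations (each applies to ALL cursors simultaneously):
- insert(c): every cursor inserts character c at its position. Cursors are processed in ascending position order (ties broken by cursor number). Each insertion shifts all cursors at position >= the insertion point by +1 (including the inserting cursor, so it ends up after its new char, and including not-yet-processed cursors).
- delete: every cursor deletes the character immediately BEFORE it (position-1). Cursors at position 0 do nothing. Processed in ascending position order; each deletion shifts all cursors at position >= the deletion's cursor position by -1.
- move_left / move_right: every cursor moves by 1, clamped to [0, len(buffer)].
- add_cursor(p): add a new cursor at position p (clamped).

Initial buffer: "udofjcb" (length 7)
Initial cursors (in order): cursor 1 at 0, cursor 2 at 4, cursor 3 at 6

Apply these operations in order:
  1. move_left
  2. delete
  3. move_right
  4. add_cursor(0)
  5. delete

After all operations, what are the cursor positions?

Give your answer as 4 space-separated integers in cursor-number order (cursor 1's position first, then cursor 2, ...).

After op 1 (move_left): buffer="udofjcb" (len 7), cursors c1@0 c2@3 c3@5, authorship .......
After op 2 (delete): buffer="udfcb" (len 5), cursors c1@0 c2@2 c3@3, authorship .....
After op 3 (move_right): buffer="udfcb" (len 5), cursors c1@1 c2@3 c3@4, authorship .....
After op 4 (add_cursor(0)): buffer="udfcb" (len 5), cursors c4@0 c1@1 c2@3 c3@4, authorship .....
After op 5 (delete): buffer="db" (len 2), cursors c1@0 c4@0 c2@1 c3@1, authorship ..

Answer: 0 1 1 0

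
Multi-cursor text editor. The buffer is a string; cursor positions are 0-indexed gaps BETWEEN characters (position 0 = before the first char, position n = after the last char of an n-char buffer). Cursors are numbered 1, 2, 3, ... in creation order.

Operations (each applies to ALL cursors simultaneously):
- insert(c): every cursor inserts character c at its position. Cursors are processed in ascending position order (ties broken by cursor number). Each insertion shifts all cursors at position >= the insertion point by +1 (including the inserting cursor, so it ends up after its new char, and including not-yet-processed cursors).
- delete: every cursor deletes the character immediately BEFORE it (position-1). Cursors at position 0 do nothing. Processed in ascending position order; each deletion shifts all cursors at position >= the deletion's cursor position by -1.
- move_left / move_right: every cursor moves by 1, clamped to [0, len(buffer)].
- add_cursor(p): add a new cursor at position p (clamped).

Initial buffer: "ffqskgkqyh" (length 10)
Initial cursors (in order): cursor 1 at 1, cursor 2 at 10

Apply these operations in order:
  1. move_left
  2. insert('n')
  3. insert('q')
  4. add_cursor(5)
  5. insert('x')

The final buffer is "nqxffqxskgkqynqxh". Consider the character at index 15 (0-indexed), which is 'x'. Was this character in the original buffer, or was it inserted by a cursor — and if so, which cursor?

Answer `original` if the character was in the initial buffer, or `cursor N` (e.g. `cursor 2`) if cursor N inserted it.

Answer: cursor 2

Derivation:
After op 1 (move_left): buffer="ffqskgkqyh" (len 10), cursors c1@0 c2@9, authorship ..........
After op 2 (insert('n')): buffer="nffqskgkqynh" (len 12), cursors c1@1 c2@11, authorship 1.........2.
After op 3 (insert('q')): buffer="nqffqskgkqynqh" (len 14), cursors c1@2 c2@13, authorship 11.........22.
After op 4 (add_cursor(5)): buffer="nqffqskgkqynqh" (len 14), cursors c1@2 c3@5 c2@13, authorship 11.........22.
After op 5 (insert('x')): buffer="nqxffqxskgkqynqxh" (len 17), cursors c1@3 c3@7 c2@16, authorship 111...3......222.
Authorship (.=original, N=cursor N): 1 1 1 . . . 3 . . . . . . 2 2 2 .
Index 15: author = 2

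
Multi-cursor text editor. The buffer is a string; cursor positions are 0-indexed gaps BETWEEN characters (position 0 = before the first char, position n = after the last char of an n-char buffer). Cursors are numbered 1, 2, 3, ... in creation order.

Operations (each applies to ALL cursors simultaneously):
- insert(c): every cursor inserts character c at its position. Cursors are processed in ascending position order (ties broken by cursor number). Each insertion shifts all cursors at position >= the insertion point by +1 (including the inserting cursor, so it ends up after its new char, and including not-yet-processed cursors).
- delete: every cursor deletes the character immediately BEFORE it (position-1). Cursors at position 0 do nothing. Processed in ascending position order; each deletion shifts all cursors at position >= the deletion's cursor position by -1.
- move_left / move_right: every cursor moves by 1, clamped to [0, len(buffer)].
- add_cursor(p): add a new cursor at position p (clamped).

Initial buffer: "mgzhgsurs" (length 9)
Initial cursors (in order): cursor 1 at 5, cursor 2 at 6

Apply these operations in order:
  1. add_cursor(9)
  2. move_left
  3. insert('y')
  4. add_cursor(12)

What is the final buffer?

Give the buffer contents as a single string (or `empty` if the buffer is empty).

After op 1 (add_cursor(9)): buffer="mgzhgsurs" (len 9), cursors c1@5 c2@6 c3@9, authorship .........
After op 2 (move_left): buffer="mgzhgsurs" (len 9), cursors c1@4 c2@5 c3@8, authorship .........
After op 3 (insert('y')): buffer="mgzhygysurys" (len 12), cursors c1@5 c2@7 c3@11, authorship ....1.2...3.
After op 4 (add_cursor(12)): buffer="mgzhygysurys" (len 12), cursors c1@5 c2@7 c3@11 c4@12, authorship ....1.2...3.

Answer: mgzhygysurys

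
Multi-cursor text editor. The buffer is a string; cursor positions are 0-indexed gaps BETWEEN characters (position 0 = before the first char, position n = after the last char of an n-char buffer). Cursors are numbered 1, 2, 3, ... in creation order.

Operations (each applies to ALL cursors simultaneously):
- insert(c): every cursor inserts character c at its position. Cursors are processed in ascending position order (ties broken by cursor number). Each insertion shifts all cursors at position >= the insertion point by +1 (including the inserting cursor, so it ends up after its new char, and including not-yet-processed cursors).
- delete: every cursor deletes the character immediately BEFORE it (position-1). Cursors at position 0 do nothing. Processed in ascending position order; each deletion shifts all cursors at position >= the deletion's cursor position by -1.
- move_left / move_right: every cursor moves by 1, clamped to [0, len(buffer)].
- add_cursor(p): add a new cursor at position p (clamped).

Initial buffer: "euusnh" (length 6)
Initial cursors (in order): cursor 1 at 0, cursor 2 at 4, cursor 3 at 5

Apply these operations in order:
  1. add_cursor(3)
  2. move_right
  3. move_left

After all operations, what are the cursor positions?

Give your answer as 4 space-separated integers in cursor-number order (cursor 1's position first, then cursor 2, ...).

Answer: 0 4 5 3

Derivation:
After op 1 (add_cursor(3)): buffer="euusnh" (len 6), cursors c1@0 c4@3 c2@4 c3@5, authorship ......
After op 2 (move_right): buffer="euusnh" (len 6), cursors c1@1 c4@4 c2@5 c3@6, authorship ......
After op 3 (move_left): buffer="euusnh" (len 6), cursors c1@0 c4@3 c2@4 c3@5, authorship ......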